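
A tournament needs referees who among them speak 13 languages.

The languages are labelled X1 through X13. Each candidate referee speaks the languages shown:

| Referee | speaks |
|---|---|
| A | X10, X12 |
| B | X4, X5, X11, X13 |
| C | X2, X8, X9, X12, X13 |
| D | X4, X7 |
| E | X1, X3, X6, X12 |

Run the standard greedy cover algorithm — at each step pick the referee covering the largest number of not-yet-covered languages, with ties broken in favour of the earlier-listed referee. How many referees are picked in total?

5

Greedy: pick C (covers 5 new) → pick B (covers 3 new) → pick E (covers 3 new) → pick A (covers 1 new) → pick D (covers 1 new). Total picks: 5.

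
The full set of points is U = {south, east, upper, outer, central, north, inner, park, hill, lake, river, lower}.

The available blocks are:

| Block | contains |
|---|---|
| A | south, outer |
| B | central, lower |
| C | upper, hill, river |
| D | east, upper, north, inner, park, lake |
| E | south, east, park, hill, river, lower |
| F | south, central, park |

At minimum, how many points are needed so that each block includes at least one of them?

Take H = {south, upper, central}. Each listed block contains at least one of these, so H is a hitting set of size 3.
The blocks A, B, C are pairwise disjoint, so any hitting set needs a separate point for each — at least 3. Hence 3 is optimal.

3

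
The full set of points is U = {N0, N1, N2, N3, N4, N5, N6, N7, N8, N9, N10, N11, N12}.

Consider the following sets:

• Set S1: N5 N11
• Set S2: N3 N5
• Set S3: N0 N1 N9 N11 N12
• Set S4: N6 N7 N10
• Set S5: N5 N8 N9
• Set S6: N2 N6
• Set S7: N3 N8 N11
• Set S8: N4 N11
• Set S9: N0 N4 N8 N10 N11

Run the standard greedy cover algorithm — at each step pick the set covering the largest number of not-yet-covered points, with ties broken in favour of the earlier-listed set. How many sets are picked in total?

5

Greedy: pick S3 (covers 5 new) → pick S4 (covers 3 new) → pick S2 (covers 2 new) → pick S9 (covers 2 new) → pick S6 (covers 1 new). Total picks: 5.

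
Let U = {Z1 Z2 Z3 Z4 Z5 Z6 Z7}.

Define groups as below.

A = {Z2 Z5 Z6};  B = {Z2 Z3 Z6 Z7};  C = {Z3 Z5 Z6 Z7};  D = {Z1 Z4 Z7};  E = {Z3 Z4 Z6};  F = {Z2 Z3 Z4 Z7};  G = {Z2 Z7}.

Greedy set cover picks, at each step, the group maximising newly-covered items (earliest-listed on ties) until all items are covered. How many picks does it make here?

Greedy: pick B (covers 4 new) → pick D (covers 2 new) → pick A (covers 1 new). Total picks: 3.

3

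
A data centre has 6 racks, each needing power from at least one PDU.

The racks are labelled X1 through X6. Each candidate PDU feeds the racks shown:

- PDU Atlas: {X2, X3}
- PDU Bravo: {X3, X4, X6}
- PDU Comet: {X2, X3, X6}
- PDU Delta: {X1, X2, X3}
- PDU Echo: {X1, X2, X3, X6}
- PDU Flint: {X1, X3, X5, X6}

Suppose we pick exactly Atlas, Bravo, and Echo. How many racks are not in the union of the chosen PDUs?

1

Union of Atlas, Bravo, Echo = {X1, X2, X3, X4, X6}.
Not covered: X5 — 1 rack.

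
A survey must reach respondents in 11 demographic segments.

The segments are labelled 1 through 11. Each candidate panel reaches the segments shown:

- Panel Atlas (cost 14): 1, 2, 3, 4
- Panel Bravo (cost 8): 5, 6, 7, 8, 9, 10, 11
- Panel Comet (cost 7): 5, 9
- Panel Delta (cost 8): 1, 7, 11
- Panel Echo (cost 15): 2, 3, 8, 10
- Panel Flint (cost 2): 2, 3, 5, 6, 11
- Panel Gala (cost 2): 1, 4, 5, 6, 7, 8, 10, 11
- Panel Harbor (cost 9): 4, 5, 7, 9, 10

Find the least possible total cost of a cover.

11

Comet, Flint, Gala together cover every segment (Comet ∪ Flint ∪ Gala = {1, 2, 3, 4, 5, 6, 7, 8, 9, 10, 11}); total cost 7 + 2 + 2 = 11.
No covering selection has total cost below 11.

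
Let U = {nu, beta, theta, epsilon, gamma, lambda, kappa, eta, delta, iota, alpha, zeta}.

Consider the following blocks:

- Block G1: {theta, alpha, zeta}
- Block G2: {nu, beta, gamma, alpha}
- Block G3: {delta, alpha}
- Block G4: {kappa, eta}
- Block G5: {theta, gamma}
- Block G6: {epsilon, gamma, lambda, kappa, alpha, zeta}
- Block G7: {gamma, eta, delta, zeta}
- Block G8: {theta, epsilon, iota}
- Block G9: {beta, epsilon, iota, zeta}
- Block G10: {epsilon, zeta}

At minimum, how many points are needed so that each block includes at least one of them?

4

H = {theta, kappa, alpha, zeta} meets every block (each contains at least one member of H), and |H| = 4.
The blocks G3, G4, G5, G9 are pairwise disjoint, so any hitting set needs a separate point for each — at least 4. Hence 4 is optimal.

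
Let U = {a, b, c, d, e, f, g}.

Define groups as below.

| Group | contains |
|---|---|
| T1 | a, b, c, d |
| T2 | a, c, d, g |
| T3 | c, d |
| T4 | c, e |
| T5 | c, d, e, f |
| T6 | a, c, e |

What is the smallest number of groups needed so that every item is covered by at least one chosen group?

T1 and T2 and T5 together: T1 ∪ T2 ∪ T5 = {a, b, c, d, e, f, g} — every item is covered.
Only T1 contains b, so T1 is forced; the remaining 3 items need at least 2 more groups (each remaining group adds at most 2) — so at least 3 groups are needed, and 3 is optimal.

3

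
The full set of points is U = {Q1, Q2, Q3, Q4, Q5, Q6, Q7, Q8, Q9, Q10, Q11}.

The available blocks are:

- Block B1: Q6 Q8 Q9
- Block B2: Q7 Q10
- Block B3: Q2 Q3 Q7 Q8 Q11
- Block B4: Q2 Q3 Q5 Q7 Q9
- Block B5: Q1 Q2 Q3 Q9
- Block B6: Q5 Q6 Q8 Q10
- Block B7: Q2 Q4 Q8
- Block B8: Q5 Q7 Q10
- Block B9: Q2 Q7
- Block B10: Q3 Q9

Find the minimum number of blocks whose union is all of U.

Take {B3, B5, B6, B7}. Their union is {Q1, Q2, Q3, Q4, Q5, Q6, Q7, Q8, Q9, Q10, Q11}, which is all 11 points.
No 3 of the 10 blocks cover everything (all 120 combinations miss at least one point), so 4 is optimal.

4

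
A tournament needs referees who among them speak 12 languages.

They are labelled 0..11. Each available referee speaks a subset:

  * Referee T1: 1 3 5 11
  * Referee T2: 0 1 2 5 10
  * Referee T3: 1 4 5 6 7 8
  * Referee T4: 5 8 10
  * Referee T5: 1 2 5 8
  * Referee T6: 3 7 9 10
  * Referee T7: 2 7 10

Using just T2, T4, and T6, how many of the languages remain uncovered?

3

Union of T2, T4, T6 = {0, 1, 2, 3, 5, 7, 8, 9, 10}.
Not covered: 4, 6, 11 — 3 languages.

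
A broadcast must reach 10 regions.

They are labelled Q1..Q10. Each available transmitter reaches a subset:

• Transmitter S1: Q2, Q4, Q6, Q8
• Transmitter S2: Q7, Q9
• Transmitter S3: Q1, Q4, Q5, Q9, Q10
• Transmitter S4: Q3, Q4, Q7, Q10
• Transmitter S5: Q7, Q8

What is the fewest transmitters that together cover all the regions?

3

S1 and S3 and S4 together: S1 ∪ S3 ∪ S4 = {Q1, Q2, Q3, Q4, Q5, Q6, Q7, Q8, Q9, Q10} — every region is covered.
Only S3 contains Q1, so S3 is forced; the remaining 5 regions need at least 2 more transmitters (each remaining transmitter adds at most 3) — so at least 3 transmitters are needed, and 3 is optimal.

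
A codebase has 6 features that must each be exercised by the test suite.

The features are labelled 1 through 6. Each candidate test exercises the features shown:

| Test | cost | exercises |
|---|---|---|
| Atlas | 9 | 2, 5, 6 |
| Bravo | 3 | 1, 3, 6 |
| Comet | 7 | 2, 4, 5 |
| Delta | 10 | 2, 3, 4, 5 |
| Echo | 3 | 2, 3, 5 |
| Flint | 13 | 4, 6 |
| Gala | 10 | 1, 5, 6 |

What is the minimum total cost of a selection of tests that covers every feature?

10

Bravo, Comet together cover every feature (Bravo ∪ Comet = {1, 2, 3, 4, 5, 6}); total cost 3 + 7 = 10.
The greedy pick Bravo, Echo, Comet costs 13; no covering selection beats 10.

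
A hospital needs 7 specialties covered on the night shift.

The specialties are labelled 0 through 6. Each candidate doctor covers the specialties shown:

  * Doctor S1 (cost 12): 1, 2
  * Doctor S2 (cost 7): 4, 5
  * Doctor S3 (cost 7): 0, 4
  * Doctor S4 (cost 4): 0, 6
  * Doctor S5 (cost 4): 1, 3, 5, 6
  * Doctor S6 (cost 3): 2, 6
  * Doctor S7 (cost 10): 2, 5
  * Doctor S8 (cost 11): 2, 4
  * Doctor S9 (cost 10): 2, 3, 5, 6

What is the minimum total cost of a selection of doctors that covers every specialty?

S3, S5, S6 together cover every specialty (S3 ∪ S5 ∪ S6 = {0, 1, 2, 3, 4, 5, 6}); total cost 7 + 4 + 3 = 14.
No covering selection has total cost below 14.

14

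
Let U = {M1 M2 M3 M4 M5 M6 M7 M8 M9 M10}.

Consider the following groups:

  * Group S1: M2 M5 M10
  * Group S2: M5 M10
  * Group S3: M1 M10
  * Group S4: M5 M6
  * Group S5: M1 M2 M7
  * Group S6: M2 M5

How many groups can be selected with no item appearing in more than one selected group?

2

S3, S6 are pairwise disjoint (S3={M1,M10}; S6={M2,M5}).
Every remaining group overlaps one of these, and no 3 of the listed groups are pairwise disjoint, so 2 is the maximum.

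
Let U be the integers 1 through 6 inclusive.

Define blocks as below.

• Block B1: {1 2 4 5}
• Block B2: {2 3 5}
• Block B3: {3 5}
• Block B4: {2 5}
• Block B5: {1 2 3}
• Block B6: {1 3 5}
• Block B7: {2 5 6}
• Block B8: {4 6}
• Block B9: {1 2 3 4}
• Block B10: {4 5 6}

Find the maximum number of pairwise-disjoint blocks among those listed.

2

B5, B10 are pairwise disjoint (B5={1,2,3}; B10={4,5,6}).
Every remaining block overlaps one of these, and no 3 of the listed blocks are pairwise disjoint, so 2 is the maximum.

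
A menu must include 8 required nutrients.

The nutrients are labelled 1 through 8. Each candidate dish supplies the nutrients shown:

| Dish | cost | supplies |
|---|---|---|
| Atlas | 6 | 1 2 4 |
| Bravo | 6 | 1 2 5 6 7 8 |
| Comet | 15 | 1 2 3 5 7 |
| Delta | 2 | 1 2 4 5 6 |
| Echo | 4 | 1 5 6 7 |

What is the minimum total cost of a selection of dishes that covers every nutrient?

Bravo, Comet, Delta together cover every nutrient (Bravo ∪ Comet ∪ Delta = {1, 2, 3, 4, 5, 6, 7, 8}); total cost 6 + 15 + 2 = 23.
No covering selection has total cost below 23.

23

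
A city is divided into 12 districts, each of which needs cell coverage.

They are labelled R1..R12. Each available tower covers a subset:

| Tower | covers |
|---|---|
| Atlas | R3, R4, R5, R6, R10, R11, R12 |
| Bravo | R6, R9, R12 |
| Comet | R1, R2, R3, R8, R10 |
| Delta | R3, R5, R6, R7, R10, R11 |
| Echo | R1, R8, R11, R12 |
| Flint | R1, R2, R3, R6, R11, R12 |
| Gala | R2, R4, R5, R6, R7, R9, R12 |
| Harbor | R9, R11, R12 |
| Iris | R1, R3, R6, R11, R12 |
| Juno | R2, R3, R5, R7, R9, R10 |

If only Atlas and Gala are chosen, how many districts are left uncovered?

Union of Atlas, Gala = {R2, R3, R4, R5, R6, R7, R9, R10, R11, R12}.
Not covered: R1, R8 — 2 districts.

2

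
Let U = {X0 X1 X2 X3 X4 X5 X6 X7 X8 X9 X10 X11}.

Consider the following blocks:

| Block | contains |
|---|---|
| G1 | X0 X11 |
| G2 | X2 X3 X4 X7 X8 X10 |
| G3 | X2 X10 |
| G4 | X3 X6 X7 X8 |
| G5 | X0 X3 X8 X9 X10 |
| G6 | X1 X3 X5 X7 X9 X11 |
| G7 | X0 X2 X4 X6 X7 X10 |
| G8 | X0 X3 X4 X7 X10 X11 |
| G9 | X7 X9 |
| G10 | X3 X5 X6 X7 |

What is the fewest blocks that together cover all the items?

Take {G5, G6, G7}. Their union is {X0, X1, X2, X3, X4, X5, X6, X7, X8, X9, X10, X11}, which is all 12 items.
Only G6 contains X1, so G6 is forced; the remaining 6 items need at least 2 more blocks (each remaining block adds at most 5) — so at least 3 blocks are needed, and 3 is optimal.

3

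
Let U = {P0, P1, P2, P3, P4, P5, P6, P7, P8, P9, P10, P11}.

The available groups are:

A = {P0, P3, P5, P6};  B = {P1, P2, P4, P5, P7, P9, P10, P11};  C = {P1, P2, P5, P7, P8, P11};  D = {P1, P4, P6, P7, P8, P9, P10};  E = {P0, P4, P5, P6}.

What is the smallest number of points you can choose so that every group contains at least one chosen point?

The 2 points {P6, P11} hit every group.
No single point lies in every group, so at least 2 are needed and 2 is optimal.

2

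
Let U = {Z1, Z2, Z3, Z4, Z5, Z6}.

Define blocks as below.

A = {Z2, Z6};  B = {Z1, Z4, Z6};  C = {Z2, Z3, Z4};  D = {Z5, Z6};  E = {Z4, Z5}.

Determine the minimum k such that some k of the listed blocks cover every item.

3

B and C and E together: B ∪ C ∪ E = {Z1, Z2, Z3, Z4, Z5, Z6} — every item is covered.
Only B contains Z1, so B is forced; the remaining 3 items need at least 2 more blocks (each remaining block adds at most 2) — so at least 3 blocks are needed, and 3 is optimal.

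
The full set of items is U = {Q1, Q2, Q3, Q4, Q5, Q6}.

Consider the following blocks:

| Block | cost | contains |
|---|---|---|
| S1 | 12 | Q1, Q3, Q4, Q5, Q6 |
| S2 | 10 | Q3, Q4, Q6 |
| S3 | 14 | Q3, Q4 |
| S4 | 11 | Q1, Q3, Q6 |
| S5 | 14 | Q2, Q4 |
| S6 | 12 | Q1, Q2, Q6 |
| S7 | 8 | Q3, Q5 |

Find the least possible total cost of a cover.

S1, S6 together cover every item (S1 ∪ S6 = {Q1, Q2, Q3, Q4, Q5, Q6}); total cost 12 + 12 = 24.
No covering selection has total cost below 24.

24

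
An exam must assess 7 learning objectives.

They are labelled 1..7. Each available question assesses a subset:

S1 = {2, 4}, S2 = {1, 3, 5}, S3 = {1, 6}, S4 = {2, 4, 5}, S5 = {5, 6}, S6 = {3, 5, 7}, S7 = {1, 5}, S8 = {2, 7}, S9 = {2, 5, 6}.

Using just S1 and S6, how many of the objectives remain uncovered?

Union of S1, S6 = {2, 3, 4, 5, 7}.
Not covered: 1, 6 — 2 objectives.

2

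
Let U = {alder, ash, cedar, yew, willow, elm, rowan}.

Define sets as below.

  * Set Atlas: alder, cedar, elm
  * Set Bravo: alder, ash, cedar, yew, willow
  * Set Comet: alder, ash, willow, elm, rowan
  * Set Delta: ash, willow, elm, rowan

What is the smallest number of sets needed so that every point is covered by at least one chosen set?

Bravo and Comet together: Bravo ∪ Comet = {alder, ash, cedar, yew, willow, elm, rowan} — every point is covered.
No single set has all 7 points (the largest, Bravo, has 5), so 2 is optimal.

2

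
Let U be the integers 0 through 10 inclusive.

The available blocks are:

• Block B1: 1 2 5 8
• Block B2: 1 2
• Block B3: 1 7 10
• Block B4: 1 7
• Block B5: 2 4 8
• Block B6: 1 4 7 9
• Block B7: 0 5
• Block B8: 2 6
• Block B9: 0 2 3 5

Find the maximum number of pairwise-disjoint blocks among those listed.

B3, B7, B8 are pairwise disjoint (B3={1,7,10}; B7={0,5}; B8={2,6}).
Every remaining block overlaps one of these, and no 4 of the listed blocks are pairwise disjoint, so 3 is the maximum.

3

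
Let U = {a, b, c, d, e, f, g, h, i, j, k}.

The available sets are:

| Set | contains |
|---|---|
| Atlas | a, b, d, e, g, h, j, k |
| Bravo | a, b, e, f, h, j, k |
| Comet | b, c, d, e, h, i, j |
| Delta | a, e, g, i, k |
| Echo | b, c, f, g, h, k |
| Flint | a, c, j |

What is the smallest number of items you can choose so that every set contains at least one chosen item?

2

The 2 items {c, e} hit every set.
No single item lies in every set, so at least 2 are needed and 2 is optimal.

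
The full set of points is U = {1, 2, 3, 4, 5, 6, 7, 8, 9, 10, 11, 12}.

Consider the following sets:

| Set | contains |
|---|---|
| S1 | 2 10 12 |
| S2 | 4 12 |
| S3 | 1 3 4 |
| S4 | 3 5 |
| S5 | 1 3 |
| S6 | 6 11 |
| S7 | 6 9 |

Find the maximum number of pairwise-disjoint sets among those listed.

S1, S3, S7 are pairwise disjoint (S1={2,10,12}; S3={1,3,4}; S7={6,9}).
Every remaining set overlaps one of these, and no 4 of the listed sets are pairwise disjoint, so 3 is the maximum.

3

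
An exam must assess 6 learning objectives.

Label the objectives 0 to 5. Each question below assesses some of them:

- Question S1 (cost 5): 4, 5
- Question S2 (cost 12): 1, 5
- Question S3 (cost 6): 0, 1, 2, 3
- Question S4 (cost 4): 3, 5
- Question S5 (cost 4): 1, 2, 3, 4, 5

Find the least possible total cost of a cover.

10

S3, S5 together cover every objective (S3 ∪ S5 = {0, 1, 2, 3, 4, 5}); total cost 6 + 4 = 10.
No covering selection has total cost below 10.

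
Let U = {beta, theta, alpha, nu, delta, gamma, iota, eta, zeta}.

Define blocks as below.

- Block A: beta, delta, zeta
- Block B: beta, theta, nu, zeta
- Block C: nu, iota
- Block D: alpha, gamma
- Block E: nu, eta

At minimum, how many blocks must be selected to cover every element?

A and B and C and D and E together: A ∪ B ∪ C ∪ D ∪ E = {beta, theta, alpha, nu, delta, gamma, iota, eta, zeta} — every element is covered.
No 4 of the 5 blocks cover everything (all 5 combinations miss at least one element), so 5 is optimal.

5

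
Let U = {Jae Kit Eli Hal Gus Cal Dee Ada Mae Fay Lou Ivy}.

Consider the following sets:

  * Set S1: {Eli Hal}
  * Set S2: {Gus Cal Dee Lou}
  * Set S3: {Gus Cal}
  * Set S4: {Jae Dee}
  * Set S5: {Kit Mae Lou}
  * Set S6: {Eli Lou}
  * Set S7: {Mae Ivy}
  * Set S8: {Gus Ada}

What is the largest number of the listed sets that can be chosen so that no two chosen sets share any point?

S4, S6, S7, S8 are pairwise disjoint (S4={Jae,Dee}; S6={Eli,Lou}; S7={Mae,Ivy}; S8={Gus,Ada}).
Every remaining set overlaps one of these, and no 5 of the listed sets are pairwise disjoint, so 4 is the maximum.

4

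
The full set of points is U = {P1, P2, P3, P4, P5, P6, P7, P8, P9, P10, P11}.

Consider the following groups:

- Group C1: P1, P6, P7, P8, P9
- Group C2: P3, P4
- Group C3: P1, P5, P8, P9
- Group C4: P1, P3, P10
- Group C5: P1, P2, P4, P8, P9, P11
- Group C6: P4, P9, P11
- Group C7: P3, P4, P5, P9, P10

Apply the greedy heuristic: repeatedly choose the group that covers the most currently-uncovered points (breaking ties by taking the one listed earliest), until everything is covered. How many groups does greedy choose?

Greedy: pick C5 (covers 6 new) → pick C7 (covers 3 new) → pick C1 (covers 2 new). Total picks: 3.

3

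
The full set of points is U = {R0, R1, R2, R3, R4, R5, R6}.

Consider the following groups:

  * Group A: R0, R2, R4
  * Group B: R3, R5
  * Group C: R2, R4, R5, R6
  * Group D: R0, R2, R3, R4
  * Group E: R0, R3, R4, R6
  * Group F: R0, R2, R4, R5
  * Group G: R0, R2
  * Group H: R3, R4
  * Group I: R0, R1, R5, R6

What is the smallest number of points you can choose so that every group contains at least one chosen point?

Take T = {R0, R3, R6}. Each listed group contains at least one of these, so T is a hitting set of size 3.
No choice of 2 points meets every group, so 3 is the minimum.

3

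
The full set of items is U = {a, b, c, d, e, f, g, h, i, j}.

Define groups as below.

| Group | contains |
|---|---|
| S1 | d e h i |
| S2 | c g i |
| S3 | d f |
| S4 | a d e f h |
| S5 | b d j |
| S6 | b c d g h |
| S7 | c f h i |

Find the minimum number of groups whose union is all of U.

3

S2 and S4 and S5 together: S2 ∪ S4 ∪ S5 = {a, b, c, d, e, f, g, h, i, j} — every item is covered.
Only S4 contains a, so S4 is forced; the remaining 5 items need at least 2 more groups (each remaining group adds at most 3) — so at least 3 groups are needed, and 3 is optimal.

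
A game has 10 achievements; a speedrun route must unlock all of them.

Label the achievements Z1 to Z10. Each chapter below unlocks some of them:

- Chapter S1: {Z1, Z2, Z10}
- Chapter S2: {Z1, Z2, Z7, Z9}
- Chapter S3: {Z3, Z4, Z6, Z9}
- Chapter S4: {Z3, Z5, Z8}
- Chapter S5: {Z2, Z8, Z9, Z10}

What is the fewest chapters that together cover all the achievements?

4

Take {S1, S2, S3, S4}. Their union is {Z1, Z2, Z3, Z4, Z5, Z6, Z7, Z8, Z9, Z10}, which is all 10 achievements.
No 3 of the 5 chapters cover everything (all 10 combinations miss at least one achievement), so 4 is optimal.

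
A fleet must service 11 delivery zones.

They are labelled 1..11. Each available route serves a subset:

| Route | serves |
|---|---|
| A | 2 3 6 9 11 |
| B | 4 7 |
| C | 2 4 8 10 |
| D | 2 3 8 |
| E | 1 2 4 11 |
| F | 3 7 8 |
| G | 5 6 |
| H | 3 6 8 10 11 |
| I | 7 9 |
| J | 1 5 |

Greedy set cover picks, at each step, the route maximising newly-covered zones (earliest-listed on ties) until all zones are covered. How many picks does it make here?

4

Greedy: pick A (covers 5 new) → pick C (covers 3 new) → pick J (covers 2 new) → pick B (covers 1 new). Total picks: 4.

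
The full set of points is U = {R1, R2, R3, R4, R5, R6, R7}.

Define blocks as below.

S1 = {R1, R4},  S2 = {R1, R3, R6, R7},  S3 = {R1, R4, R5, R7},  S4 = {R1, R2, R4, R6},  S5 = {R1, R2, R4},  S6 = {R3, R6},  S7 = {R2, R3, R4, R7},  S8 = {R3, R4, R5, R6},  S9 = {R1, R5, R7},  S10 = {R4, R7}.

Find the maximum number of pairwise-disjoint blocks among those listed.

S6, S9 are pairwise disjoint (S6={R3,R6}; S9={R1,R5,R7}).
Every remaining block overlaps one of these, and no 3 of the listed blocks are pairwise disjoint, so 2 is the maximum.

2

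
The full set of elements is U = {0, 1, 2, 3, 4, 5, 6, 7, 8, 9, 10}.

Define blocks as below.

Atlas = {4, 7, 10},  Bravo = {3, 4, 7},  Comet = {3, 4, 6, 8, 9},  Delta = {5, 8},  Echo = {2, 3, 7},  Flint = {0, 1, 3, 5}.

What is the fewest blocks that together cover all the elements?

Atlas, Comet, Echo, and Flint cover everything between them: the union {0, 1, 2, 3, 4, 5, 6, 7, 8, 9, 10} is all of U.
No 3 of the 6 blocks cover everything (all 20 combinations miss at least one element), so 4 is optimal.

4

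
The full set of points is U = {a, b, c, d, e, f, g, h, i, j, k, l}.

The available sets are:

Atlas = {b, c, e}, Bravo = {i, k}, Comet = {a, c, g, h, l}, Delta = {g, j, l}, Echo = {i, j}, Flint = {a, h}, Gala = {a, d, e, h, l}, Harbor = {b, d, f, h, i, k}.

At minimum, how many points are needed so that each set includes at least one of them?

The 4 points {e, g, h, i} hit every set.
The sets Atlas, Bravo, Delta, Flint are pairwise disjoint, so any hitting set needs a separate point for each — at least 4. Hence 4 is optimal.

4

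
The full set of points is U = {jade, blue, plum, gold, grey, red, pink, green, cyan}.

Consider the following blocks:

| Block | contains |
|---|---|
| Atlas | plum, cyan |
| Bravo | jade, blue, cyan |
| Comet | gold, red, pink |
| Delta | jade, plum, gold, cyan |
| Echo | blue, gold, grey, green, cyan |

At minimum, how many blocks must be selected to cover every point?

3

Take {Comet, Delta, Echo}. Their union is {jade, blue, plum, gold, grey, red, pink, green, cyan}, which is all 9 points.
Only Echo contains grey, so Echo is forced; the remaining 4 points need at least 2 more blocks (each remaining block adds at most 2) — so at least 3 blocks are needed, and 3 is optimal.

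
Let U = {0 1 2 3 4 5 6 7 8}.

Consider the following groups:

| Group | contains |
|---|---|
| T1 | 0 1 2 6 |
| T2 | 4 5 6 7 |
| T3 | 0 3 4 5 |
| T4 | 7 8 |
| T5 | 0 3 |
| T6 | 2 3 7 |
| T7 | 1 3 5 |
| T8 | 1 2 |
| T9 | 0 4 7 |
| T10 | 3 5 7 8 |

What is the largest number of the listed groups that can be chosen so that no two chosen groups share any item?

3

T4, T5, T8 are pairwise disjoint (T4={7,8}; T5={0,3}; T8={1,2}).
Every remaining group overlaps one of these, and no 4 of the listed groups are pairwise disjoint, so 3 is the maximum.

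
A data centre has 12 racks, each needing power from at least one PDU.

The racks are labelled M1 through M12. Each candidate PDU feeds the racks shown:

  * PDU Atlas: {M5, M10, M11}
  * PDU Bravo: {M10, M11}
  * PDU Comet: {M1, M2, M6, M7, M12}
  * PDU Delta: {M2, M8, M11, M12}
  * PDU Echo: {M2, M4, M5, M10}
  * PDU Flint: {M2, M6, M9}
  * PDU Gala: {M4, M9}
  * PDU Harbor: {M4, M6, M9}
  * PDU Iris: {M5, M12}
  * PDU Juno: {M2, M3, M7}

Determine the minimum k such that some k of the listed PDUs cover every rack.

5

Take {Atlas, Comet, Delta, Harbor, Juno}. Their union is {M1, M2, M3, M4, M5, M6, M7, M8, M9, M10, M11, M12}, which is all 12 racks.
No 4 of the 10 PDUs cover everything (all 210 combinations miss at least one rack), so 5 is optimal.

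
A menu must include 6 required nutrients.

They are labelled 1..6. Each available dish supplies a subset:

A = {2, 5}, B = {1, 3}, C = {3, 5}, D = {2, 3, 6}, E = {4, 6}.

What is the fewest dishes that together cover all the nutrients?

Take {A, B, E}. Their union is {1, 2, 3, 4, 5, 6}, which is all 6 nutrients.
Only B contains 1, so B is forced; the remaining 4 nutrients need at least 2 more dishes (each remaining dish adds at most 2) — so at least 3 dishes are needed, and 3 is optimal.

3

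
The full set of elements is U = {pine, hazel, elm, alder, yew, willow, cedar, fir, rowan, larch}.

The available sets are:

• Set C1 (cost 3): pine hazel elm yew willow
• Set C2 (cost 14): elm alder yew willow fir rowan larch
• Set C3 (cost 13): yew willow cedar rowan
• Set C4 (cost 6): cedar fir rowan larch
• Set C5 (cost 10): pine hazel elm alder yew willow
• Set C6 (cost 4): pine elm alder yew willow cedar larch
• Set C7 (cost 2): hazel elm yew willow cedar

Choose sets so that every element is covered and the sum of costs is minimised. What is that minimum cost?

C4, C6, C7 together cover every element (C4 ∪ C6 ∪ C7 = {pine, hazel, elm, alder, yew, willow, cedar, fir, rowan, larch}); total cost 6 + 4 + 2 = 12.
No covering selection has total cost below 12.

12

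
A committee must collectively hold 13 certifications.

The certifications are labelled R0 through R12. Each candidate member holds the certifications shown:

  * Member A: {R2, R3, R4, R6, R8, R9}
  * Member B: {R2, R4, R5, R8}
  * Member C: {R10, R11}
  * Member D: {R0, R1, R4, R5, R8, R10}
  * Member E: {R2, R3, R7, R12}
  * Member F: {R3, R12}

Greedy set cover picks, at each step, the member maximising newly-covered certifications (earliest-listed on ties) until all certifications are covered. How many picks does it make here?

Greedy: pick A (covers 6 new) → pick D (covers 4 new) → pick E (covers 2 new) → pick C (covers 1 new). Total picks: 4.

4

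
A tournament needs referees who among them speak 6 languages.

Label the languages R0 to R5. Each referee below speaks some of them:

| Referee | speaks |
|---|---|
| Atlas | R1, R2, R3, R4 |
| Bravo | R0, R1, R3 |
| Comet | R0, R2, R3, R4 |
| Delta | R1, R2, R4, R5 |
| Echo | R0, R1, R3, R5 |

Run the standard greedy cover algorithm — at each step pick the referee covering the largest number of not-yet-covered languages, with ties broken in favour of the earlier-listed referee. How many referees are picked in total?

Greedy: pick Atlas (covers 4 new) → pick Echo (covers 2 new). Total picks: 2.

2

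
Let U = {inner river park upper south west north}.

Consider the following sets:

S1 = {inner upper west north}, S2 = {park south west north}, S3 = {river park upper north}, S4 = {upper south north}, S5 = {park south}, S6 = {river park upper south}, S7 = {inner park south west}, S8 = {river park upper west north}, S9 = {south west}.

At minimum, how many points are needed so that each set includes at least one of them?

Take H = {south, north}. Each listed set contains at least one of these, so H is a hitting set of size 2.
The sets S1, S5 are pairwise disjoint, so any hitting set needs a separate point for each — at least 2. Hence 2 is optimal.

2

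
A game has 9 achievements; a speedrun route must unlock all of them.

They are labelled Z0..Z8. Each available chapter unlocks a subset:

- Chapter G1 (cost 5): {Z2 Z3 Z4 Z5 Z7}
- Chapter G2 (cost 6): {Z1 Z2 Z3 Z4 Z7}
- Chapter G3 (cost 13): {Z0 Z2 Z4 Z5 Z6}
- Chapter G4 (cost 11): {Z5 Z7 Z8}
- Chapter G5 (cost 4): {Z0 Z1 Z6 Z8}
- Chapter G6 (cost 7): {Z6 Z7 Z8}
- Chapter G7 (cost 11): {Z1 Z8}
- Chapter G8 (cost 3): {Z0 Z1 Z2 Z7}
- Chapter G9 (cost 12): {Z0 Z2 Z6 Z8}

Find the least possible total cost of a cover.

G1, G5 together cover every achievement (G1 ∪ G5 = {Z0, Z1, Z2, Z3, Z4, Z5, Z6, Z7, Z8}); total cost 5 + 4 = 9.
The greedy pick G8, G1, G5 costs 12; no covering selection beats 9.

9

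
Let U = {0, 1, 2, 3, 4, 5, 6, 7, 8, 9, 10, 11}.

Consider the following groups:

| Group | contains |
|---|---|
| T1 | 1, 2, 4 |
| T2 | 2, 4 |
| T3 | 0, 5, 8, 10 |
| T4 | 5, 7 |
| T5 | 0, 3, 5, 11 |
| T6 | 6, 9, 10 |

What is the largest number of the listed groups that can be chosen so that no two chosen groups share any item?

3

T2, T5, T6 are pairwise disjoint (T2={2,4}; T5={0,3,5,11}; T6={6,9,10}).
Every remaining group overlaps one of these, and no 4 of the listed groups are pairwise disjoint, so 3 is the maximum.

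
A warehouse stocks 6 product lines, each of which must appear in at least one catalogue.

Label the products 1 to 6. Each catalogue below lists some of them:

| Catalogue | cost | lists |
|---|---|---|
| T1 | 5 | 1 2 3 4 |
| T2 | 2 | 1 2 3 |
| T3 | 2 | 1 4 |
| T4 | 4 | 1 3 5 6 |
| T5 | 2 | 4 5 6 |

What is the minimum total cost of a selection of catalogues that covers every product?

4

T2, T5 together cover every product (T2 ∪ T5 = {1, 2, 3, 4, 5, 6}); total cost 2 + 2 = 4.
No covering selection has total cost below 4.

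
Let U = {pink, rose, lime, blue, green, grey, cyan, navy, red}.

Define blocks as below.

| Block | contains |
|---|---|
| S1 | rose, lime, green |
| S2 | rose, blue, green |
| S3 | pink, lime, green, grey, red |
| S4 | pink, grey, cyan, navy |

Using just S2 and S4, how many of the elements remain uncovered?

Union of S2, S4 = {pink, rose, blue, green, grey, cyan, navy}.
Not covered: lime, red — 2 elements.

2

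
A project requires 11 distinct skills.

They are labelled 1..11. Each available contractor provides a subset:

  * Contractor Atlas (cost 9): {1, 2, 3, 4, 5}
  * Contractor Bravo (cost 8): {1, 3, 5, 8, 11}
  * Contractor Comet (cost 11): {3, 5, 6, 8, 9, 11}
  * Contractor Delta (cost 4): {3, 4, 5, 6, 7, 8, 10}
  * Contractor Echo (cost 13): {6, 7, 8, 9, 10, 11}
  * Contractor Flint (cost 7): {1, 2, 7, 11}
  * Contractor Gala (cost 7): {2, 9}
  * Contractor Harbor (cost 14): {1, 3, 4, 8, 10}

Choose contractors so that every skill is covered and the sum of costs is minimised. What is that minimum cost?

18

Delta, Flint, Gala together cover every skill (Delta ∪ Flint ∪ Gala = {1, 2, 3, 4, 5, 6, 7, 8, 9, 10, 11}); total cost 4 + 7 + 7 = 18.
No covering selection has total cost below 18.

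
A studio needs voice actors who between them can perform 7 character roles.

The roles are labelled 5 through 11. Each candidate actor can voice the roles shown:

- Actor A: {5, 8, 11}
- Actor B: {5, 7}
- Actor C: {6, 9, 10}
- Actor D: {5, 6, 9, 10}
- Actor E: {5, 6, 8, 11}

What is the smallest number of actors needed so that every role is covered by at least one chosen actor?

3

B and D and E together: B ∪ D ∪ E = {5, 6, 7, 8, 9, 10, 11} — every role is covered.
Only B contains 7, so B is forced; the remaining 5 roles need at least 2 more actors (each remaining actor adds at most 3) — so at least 3 actors are needed, and 3 is optimal.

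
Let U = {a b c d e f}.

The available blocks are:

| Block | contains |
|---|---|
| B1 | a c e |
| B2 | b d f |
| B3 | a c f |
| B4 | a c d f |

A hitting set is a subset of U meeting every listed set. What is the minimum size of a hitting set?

The 2 elements {c, f} hit every block.
The blocks B1, B2 are pairwise disjoint, so any hitting set needs a separate element for each — at least 2. Hence 2 is optimal.

2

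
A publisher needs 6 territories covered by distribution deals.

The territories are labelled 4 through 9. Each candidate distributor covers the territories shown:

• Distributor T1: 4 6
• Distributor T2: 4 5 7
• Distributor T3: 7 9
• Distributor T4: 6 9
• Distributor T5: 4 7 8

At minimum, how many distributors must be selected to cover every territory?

Take {T2, T4, T5}. Their union is {4, 5, 6, 7, 8, 9}, which is all 6 territories.
Only T2 contains 5, so T2 is forced; the remaining 3 territories need at least 2 more distributors (each remaining distributor adds at most 2) — so at least 3 distributors are needed, and 3 is optimal.

3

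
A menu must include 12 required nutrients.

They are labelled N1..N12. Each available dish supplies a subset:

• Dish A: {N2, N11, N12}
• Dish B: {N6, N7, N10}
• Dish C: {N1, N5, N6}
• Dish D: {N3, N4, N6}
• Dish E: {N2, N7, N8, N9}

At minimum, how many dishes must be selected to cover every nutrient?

5

A and B and C and D and E together: A ∪ B ∪ C ∪ D ∪ E = {N1, N2, N3, N4, N5, N6, N7, N8, N9, N10, N11, N12} — every nutrient is covered.
No 4 of the 5 dishes cover everything (all 5 combinations miss at least one nutrient), so 5 is optimal.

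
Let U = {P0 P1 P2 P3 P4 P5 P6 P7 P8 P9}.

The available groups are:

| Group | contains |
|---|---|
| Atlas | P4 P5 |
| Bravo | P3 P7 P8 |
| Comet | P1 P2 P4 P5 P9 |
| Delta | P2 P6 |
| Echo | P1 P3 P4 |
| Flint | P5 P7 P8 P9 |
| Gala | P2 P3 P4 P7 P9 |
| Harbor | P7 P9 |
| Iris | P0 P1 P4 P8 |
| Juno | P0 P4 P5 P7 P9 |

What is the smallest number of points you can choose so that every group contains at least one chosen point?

H = {P2, P4, P7} meets every group (each contains at least one member of H), and |H| = 3.
The groups Atlas, Delta, Harbor are pairwise disjoint, so any hitting set needs a separate point for each — at least 3. Hence 3 is optimal.

3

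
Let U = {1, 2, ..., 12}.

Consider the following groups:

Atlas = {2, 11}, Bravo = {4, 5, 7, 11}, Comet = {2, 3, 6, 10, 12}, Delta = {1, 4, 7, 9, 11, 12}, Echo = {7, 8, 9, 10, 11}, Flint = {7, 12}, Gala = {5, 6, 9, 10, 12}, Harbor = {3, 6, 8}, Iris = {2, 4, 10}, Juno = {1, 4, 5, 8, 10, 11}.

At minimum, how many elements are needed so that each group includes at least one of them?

Take H = {2, 7, 8, 12}. Each listed group contains at least one of these, so H is a hitting set of size 4.
No choice of 3 elements meets every group, so 4 is the minimum.

4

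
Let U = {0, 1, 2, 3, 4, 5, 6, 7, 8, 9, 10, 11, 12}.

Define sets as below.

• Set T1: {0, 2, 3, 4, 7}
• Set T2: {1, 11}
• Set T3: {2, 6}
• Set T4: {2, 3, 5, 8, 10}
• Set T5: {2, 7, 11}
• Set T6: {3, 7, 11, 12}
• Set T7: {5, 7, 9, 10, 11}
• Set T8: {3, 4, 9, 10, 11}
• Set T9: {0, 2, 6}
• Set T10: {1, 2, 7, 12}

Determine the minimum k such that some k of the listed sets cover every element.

T4, T8, T9, and T10 cover everything between them: the union {0, 1, 2, 3, 4, 5, 6, 7, 8, 9, 10, 11, 12} is all of U.
Only T4 contains 8, so T4 is forced; the remaining 8 elements need at least 3 more sets (each remaining set adds at most 3) — so at least 4 sets are needed, and 4 is optimal.

4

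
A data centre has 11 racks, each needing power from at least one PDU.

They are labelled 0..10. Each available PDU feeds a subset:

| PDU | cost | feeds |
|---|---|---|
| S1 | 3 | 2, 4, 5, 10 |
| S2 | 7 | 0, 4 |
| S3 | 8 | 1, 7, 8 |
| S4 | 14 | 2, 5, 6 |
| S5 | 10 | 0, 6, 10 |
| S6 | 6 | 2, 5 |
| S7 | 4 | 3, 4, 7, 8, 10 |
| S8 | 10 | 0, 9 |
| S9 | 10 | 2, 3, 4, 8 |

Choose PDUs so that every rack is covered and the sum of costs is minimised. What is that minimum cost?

35

S1, S3, S5, S7, S8 together cover every rack (S1 ∪ S3 ∪ S5 ∪ S7 ∪ S8 = {0, 1, 2, 3, 4, 5, 6, 7, 8, 9, 10}); total cost 3 + 8 + 10 + 4 + 10 = 35.
No covering selection has total cost below 35.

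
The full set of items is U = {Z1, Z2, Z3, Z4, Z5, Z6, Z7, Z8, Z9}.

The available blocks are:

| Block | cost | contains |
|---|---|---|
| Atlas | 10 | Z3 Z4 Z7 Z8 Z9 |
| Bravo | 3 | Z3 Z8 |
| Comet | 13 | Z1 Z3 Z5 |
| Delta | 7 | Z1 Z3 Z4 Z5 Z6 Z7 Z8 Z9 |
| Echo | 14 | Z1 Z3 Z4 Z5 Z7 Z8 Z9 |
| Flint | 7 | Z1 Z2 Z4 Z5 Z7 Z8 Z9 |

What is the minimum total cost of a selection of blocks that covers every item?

Delta, Flint together cover every item (Delta ∪ Flint = {Z1, Z2, Z3, Z4, Z5, Z6, Z7, Z8, Z9}); total cost 7 + 7 = 14.
No covering selection has total cost below 14.

14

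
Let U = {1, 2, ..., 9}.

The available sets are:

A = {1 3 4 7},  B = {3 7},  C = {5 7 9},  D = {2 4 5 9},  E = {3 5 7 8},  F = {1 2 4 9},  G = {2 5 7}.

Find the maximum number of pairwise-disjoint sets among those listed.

2

E, F are pairwise disjoint (E={3,5,7,8}; F={1,2,4,9}).
Every remaining set overlaps one of these, and no 3 of the listed sets are pairwise disjoint, so 2 is the maximum.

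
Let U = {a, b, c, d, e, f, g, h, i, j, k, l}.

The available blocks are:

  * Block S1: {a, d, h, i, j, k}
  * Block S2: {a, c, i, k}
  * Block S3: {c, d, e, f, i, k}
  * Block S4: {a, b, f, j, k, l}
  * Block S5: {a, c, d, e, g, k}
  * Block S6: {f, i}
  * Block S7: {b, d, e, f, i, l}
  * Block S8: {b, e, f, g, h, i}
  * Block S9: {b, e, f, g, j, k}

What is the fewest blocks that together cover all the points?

3

S4, S5, and S8 cover everything between them: the union {a, b, c, d, e, f, g, h, i, j, k, l} is all of U.
No 2 of the 9 blocks cover everything (all 36 combinations miss at least one point), so 3 is optimal.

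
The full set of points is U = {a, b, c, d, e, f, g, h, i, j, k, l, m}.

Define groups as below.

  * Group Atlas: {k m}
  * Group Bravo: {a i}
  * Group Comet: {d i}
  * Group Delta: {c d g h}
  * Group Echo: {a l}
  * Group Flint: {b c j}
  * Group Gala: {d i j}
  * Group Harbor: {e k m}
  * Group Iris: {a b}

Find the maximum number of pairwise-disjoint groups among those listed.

4

Atlas, Comet, Echo, Flint are pairwise disjoint (Atlas={k,m}; Comet={d,i}; Echo={a,l}; Flint={b,c,j}).
Every remaining group overlaps one of these, and no 5 of the listed groups are pairwise disjoint, so 4 is the maximum.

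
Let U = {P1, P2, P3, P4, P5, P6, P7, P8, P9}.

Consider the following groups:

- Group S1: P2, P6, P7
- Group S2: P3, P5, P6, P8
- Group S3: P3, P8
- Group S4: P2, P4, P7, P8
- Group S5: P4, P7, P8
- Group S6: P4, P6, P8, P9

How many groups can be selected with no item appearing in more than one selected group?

S1, S3 are pairwise disjoint (S1={P2,P6,P7}; S3={P3,P8}).
Every remaining group overlaps one of these, and no 3 of the listed groups are pairwise disjoint, so 2 is the maximum.

2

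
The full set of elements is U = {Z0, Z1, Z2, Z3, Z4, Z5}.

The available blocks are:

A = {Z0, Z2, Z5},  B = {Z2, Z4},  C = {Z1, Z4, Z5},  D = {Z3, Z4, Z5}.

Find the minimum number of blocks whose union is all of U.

A, C, and D cover everything between them: the union {Z0, Z1, Z2, Z3, Z4, Z5} is all of U.
Only A contains Z0, so A is forced; the remaining 3 elements need at least 2 more blocks (each remaining block adds at most 2) — so at least 3 blocks are needed, and 3 is optimal.

3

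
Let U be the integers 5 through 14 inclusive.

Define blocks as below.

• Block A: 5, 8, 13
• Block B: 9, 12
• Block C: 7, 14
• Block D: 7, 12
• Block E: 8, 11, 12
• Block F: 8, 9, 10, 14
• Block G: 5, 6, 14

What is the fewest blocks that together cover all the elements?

Take {A, C, E, F, G}. Their union is {5, 6, 7, 8, 9, 10, 11, 12, 13, 14}, which is all 10 elements.
No 4 of the 7 blocks cover everything (all 35 combinations miss at least one element), so 5 is optimal.

5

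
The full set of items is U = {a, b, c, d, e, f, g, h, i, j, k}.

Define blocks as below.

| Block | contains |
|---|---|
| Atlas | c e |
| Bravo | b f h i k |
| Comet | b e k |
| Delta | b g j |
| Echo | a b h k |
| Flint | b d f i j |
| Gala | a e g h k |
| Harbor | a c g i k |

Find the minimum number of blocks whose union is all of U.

3

Atlas, Flint, and Gala cover everything between them: the union {a, b, c, d, e, f, g, h, i, j, k} is all of U.
Each block has at most 5 items, and 2·5 = 10 < 11 — so at least 3 blocks are needed, and 3 is optimal.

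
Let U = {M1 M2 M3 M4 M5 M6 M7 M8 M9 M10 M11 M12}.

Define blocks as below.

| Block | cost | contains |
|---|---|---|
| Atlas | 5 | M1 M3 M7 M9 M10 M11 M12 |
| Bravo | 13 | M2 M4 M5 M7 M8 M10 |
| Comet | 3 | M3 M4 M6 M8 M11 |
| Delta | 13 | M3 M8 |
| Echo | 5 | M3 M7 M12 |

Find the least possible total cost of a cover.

21

Atlas, Bravo, Comet together cover every point (Atlas ∪ Bravo ∪ Comet = {M1, M2, M3, M4, M5, M6, M7, M8, M9, M10, M11, M12}); total cost 5 + 13 + 3 = 21.
No covering selection has total cost below 21.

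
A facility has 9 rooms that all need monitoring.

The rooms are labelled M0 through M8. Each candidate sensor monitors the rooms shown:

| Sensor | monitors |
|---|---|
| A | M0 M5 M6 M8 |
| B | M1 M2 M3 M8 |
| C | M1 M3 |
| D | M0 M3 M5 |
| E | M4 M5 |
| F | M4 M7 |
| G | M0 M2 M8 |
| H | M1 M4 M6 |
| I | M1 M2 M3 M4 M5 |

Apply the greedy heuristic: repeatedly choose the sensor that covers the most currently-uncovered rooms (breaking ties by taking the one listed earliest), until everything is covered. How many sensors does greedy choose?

3

Greedy: pick I (covers 5 new) → pick A (covers 3 new) → pick F (covers 1 new). Total picks: 3.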